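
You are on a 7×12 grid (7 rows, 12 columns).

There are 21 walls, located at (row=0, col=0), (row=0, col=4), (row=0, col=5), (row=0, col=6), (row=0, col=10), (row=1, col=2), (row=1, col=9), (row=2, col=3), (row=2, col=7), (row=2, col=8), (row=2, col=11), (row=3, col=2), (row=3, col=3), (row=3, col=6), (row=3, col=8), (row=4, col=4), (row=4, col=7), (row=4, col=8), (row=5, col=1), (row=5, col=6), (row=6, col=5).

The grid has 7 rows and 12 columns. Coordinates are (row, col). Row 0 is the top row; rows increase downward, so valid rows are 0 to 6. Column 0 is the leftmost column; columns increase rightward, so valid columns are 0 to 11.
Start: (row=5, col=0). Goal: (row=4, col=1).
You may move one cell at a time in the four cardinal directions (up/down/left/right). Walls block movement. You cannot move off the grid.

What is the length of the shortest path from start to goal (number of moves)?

BFS from (row=5, col=0) until reaching (row=4, col=1):
  Distance 0: (row=5, col=0)
  Distance 1: (row=4, col=0), (row=6, col=0)
  Distance 2: (row=3, col=0), (row=4, col=1), (row=6, col=1)  <- goal reached here
One shortest path (2 moves): (row=5, col=0) -> (row=4, col=0) -> (row=4, col=1)

Answer: Shortest path length: 2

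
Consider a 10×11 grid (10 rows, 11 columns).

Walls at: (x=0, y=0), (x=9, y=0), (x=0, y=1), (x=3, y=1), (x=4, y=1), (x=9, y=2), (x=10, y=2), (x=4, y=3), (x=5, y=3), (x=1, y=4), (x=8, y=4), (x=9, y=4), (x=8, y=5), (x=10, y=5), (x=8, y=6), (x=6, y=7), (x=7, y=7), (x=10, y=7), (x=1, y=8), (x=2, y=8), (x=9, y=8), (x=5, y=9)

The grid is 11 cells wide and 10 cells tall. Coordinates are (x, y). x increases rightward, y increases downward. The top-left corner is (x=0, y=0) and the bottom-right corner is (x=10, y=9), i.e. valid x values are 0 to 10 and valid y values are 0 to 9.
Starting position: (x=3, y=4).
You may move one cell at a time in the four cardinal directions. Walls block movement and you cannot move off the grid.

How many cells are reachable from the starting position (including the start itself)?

BFS flood-fill from (x=3, y=4):
  Distance 0: (x=3, y=4)
  Distance 1: (x=3, y=3), (x=2, y=4), (x=4, y=4), (x=3, y=5)
  Distance 2: (x=3, y=2), (x=2, y=3), (x=5, y=4), (x=2, y=5), (x=4, y=5), (x=3, y=6)
  Distance 3: (x=2, y=2), (x=4, y=2), (x=1, y=3), (x=6, y=4), (x=1, y=5), (x=5, y=5), (x=2, y=6), (x=4, y=6), (x=3, y=7)
  Distance 4: (x=2, y=1), (x=1, y=2), (x=5, y=2), (x=0, y=3), (x=6, y=3), (x=7, y=4), (x=0, y=5), (x=6, y=5), (x=1, y=6), (x=5, y=6), (x=2, y=7), (x=4, y=7), (x=3, y=8)
  Distance 5: (x=2, y=0), (x=1, y=1), (x=5, y=1), (x=0, y=2), (x=6, y=2), (x=7, y=3), (x=0, y=4), (x=7, y=5), (x=0, y=6), (x=6, y=6), (x=1, y=7), (x=5, y=7), (x=4, y=8), (x=3, y=9)
  Distance 6: (x=1, y=0), (x=3, y=0), (x=5, y=0), (x=6, y=1), (x=7, y=2), (x=8, y=3), (x=7, y=6), (x=0, y=7), (x=5, y=8), (x=2, y=9), (x=4, y=9)
  Distance 7: (x=4, y=0), (x=6, y=0), (x=7, y=1), (x=8, y=2), (x=9, y=3), (x=0, y=8), (x=6, y=8), (x=1, y=9)
  Distance 8: (x=7, y=0), (x=8, y=1), (x=10, y=3), (x=7, y=8), (x=0, y=9), (x=6, y=9)
  Distance 9: (x=8, y=0), (x=9, y=1), (x=10, y=4), (x=8, y=8), (x=7, y=9)
  Distance 10: (x=10, y=1), (x=8, y=7), (x=8, y=9)
  Distance 11: (x=10, y=0), (x=9, y=7), (x=9, y=9)
  Distance 12: (x=9, y=6), (x=10, y=9)
  Distance 13: (x=9, y=5), (x=10, y=6), (x=10, y=8)
Total reachable: 88 (grid has 88 open cells total)

Answer: Reachable cells: 88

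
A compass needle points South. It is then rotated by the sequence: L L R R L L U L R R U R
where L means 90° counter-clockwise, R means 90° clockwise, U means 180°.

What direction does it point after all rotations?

Start: South
  L (left (90° counter-clockwise)) -> East
  L (left (90° counter-clockwise)) -> North
  R (right (90° clockwise)) -> East
  R (right (90° clockwise)) -> South
  L (left (90° counter-clockwise)) -> East
  L (left (90° counter-clockwise)) -> North
  U (U-turn (180°)) -> South
  L (left (90° counter-clockwise)) -> East
  R (right (90° clockwise)) -> South
  R (right (90° clockwise)) -> West
  U (U-turn (180°)) -> East
  R (right (90° clockwise)) -> South
Final: South

Answer: Final heading: South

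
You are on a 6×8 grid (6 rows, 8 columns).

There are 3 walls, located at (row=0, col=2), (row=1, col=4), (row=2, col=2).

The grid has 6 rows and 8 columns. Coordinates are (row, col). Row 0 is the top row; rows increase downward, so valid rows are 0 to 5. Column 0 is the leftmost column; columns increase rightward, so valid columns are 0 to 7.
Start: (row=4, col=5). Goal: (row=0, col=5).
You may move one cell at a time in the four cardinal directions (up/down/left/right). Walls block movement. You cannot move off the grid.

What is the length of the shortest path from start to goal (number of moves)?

Answer: Shortest path length: 4

Derivation:
BFS from (row=4, col=5) until reaching (row=0, col=5):
  Distance 0: (row=4, col=5)
  Distance 1: (row=3, col=5), (row=4, col=4), (row=4, col=6), (row=5, col=5)
  Distance 2: (row=2, col=5), (row=3, col=4), (row=3, col=6), (row=4, col=3), (row=4, col=7), (row=5, col=4), (row=5, col=6)
  Distance 3: (row=1, col=5), (row=2, col=4), (row=2, col=6), (row=3, col=3), (row=3, col=7), (row=4, col=2), (row=5, col=3), (row=5, col=7)
  Distance 4: (row=0, col=5), (row=1, col=6), (row=2, col=3), (row=2, col=7), (row=3, col=2), (row=4, col=1), (row=5, col=2)  <- goal reached here
One shortest path (4 moves): (row=4, col=5) -> (row=3, col=5) -> (row=2, col=5) -> (row=1, col=5) -> (row=0, col=5)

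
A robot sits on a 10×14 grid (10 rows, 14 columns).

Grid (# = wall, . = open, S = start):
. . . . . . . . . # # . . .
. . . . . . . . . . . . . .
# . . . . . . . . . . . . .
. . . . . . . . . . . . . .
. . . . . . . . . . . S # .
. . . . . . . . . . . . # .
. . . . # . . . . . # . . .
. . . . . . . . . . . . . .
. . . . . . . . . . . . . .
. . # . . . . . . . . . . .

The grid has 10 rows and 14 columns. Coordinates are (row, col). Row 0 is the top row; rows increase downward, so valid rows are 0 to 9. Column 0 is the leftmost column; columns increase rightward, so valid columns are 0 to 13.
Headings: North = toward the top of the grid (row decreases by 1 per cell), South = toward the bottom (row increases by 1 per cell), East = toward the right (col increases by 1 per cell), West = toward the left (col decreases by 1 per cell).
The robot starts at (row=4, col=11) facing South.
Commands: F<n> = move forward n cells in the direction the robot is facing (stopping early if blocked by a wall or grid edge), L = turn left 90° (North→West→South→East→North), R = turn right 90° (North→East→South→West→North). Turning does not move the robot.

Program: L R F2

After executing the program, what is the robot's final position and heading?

Start: (row=4, col=11), facing South
  L: turn left, now facing East
  R: turn right, now facing South
  F2: move forward 2, now at (row=6, col=11)
Final: (row=6, col=11), facing South

Answer: Final position: (row=6, col=11), facing South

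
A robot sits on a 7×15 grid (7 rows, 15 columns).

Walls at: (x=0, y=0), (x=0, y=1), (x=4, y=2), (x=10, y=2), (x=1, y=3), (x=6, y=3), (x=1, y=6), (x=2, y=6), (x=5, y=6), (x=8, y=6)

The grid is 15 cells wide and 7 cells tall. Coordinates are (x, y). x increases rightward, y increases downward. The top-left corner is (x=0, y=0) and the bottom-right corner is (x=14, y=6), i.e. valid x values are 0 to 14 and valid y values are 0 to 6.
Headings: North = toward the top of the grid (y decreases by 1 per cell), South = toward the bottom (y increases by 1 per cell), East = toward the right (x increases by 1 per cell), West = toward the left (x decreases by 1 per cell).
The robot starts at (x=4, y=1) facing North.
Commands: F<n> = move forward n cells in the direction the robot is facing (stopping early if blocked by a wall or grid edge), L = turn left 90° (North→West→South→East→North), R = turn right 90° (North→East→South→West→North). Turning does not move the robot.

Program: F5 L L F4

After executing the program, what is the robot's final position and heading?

Start: (x=4, y=1), facing North
  F5: move forward 1/5 (blocked), now at (x=4, y=0)
  L: turn left, now facing West
  L: turn left, now facing South
  F4: move forward 1/4 (blocked), now at (x=4, y=1)
Final: (x=4, y=1), facing South

Answer: Final position: (x=4, y=1), facing South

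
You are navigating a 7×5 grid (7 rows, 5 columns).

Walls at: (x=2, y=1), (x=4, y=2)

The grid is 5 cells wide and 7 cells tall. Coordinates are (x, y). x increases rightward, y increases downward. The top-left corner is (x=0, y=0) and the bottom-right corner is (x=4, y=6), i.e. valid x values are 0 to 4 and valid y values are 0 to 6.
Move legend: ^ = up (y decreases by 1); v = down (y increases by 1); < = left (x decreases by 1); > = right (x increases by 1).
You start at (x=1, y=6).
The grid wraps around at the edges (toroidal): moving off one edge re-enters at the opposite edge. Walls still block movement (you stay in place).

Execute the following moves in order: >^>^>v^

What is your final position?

Answer: Final position: (x=4, y=4)

Derivation:
Start: (x=1, y=6)
  > (right): (x=1, y=6) -> (x=2, y=6)
  ^ (up): (x=2, y=6) -> (x=2, y=5)
  > (right): (x=2, y=5) -> (x=3, y=5)
  ^ (up): (x=3, y=5) -> (x=3, y=4)
  > (right): (x=3, y=4) -> (x=4, y=4)
  v (down): (x=4, y=4) -> (x=4, y=5)
  ^ (up): (x=4, y=5) -> (x=4, y=4)
Final: (x=4, y=4)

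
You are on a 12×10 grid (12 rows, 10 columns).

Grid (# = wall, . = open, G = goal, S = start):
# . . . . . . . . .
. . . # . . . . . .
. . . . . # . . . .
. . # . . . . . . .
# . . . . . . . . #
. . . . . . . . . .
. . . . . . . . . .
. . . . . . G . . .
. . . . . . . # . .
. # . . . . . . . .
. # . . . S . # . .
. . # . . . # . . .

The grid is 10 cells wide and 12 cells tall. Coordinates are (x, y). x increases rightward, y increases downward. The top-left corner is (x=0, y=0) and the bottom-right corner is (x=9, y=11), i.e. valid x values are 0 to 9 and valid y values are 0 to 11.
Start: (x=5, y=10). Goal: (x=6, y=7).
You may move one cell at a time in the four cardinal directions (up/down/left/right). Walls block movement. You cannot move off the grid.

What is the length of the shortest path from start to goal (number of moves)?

Answer: Shortest path length: 4

Derivation:
BFS from (x=5, y=10) until reaching (x=6, y=7):
  Distance 0: (x=5, y=10)
  Distance 1: (x=5, y=9), (x=4, y=10), (x=6, y=10), (x=5, y=11)
  Distance 2: (x=5, y=8), (x=4, y=9), (x=6, y=9), (x=3, y=10), (x=4, y=11)
  Distance 3: (x=5, y=7), (x=4, y=8), (x=6, y=8), (x=3, y=9), (x=7, y=9), (x=2, y=10), (x=3, y=11)
  Distance 4: (x=5, y=6), (x=4, y=7), (x=6, y=7), (x=3, y=8), (x=2, y=9), (x=8, y=9)  <- goal reached here
One shortest path (4 moves): (x=5, y=10) -> (x=6, y=10) -> (x=6, y=9) -> (x=6, y=8) -> (x=6, y=7)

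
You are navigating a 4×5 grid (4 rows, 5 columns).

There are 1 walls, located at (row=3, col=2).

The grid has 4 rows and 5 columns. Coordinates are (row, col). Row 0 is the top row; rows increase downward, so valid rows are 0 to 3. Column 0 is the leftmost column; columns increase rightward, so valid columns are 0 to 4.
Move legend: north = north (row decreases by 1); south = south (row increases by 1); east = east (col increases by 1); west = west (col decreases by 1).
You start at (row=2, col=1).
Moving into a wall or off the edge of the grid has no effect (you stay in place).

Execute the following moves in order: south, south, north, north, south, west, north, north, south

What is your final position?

Answer: Final position: (row=1, col=0)

Derivation:
Start: (row=2, col=1)
  south (south): (row=2, col=1) -> (row=3, col=1)
  south (south): blocked, stay at (row=3, col=1)
  north (north): (row=3, col=1) -> (row=2, col=1)
  north (north): (row=2, col=1) -> (row=1, col=1)
  south (south): (row=1, col=1) -> (row=2, col=1)
  west (west): (row=2, col=1) -> (row=2, col=0)
  north (north): (row=2, col=0) -> (row=1, col=0)
  north (north): (row=1, col=0) -> (row=0, col=0)
  south (south): (row=0, col=0) -> (row=1, col=0)
Final: (row=1, col=0)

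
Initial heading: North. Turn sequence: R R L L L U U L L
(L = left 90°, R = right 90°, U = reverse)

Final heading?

Answer: Final heading: East

Derivation:
Start: North
  R (right (90° clockwise)) -> East
  R (right (90° clockwise)) -> South
  L (left (90° counter-clockwise)) -> East
  L (left (90° counter-clockwise)) -> North
  L (left (90° counter-clockwise)) -> West
  U (U-turn (180°)) -> East
  U (U-turn (180°)) -> West
  L (left (90° counter-clockwise)) -> South
  L (left (90° counter-clockwise)) -> East
Final: East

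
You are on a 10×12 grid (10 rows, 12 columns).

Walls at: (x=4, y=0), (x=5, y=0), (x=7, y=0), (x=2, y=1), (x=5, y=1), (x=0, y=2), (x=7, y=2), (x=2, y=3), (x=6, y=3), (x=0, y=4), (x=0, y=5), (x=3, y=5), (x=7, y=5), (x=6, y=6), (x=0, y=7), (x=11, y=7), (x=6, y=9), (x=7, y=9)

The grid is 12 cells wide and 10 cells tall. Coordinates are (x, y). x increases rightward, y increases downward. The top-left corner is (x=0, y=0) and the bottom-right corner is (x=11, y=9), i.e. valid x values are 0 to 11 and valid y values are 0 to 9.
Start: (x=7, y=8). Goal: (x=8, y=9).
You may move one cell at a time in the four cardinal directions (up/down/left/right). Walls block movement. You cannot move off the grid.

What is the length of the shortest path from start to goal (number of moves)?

BFS from (x=7, y=8) until reaching (x=8, y=9):
  Distance 0: (x=7, y=8)
  Distance 1: (x=7, y=7), (x=6, y=8), (x=8, y=8)
  Distance 2: (x=7, y=6), (x=6, y=7), (x=8, y=7), (x=5, y=8), (x=9, y=8), (x=8, y=9)  <- goal reached here
One shortest path (2 moves): (x=7, y=8) -> (x=8, y=8) -> (x=8, y=9)

Answer: Shortest path length: 2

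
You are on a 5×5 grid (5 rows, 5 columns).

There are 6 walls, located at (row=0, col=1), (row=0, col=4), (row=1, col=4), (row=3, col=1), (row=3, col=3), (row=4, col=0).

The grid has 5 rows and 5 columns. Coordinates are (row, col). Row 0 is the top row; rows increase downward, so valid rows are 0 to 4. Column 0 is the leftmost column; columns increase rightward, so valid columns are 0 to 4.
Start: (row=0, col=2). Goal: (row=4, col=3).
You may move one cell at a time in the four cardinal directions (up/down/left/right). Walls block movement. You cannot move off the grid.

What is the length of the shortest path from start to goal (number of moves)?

BFS from (row=0, col=2) until reaching (row=4, col=3):
  Distance 0: (row=0, col=2)
  Distance 1: (row=0, col=3), (row=1, col=2)
  Distance 2: (row=1, col=1), (row=1, col=3), (row=2, col=2)
  Distance 3: (row=1, col=0), (row=2, col=1), (row=2, col=3), (row=3, col=2)
  Distance 4: (row=0, col=0), (row=2, col=0), (row=2, col=4), (row=4, col=2)
  Distance 5: (row=3, col=0), (row=3, col=4), (row=4, col=1), (row=4, col=3)  <- goal reached here
One shortest path (5 moves): (row=0, col=2) -> (row=1, col=2) -> (row=2, col=2) -> (row=3, col=2) -> (row=4, col=2) -> (row=4, col=3)

Answer: Shortest path length: 5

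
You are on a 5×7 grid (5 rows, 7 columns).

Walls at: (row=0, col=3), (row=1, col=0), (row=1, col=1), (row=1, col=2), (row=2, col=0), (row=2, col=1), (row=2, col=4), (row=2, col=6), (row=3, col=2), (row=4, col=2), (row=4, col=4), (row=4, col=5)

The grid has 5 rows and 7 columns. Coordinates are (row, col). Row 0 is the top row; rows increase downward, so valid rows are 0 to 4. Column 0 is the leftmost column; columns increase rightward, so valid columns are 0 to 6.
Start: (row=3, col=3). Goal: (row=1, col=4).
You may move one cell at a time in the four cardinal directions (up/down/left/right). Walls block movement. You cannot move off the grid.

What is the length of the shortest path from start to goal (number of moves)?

Answer: Shortest path length: 3

Derivation:
BFS from (row=3, col=3) until reaching (row=1, col=4):
  Distance 0: (row=3, col=3)
  Distance 1: (row=2, col=3), (row=3, col=4), (row=4, col=3)
  Distance 2: (row=1, col=3), (row=2, col=2), (row=3, col=5)
  Distance 3: (row=1, col=4), (row=2, col=5), (row=3, col=6)  <- goal reached here
One shortest path (3 moves): (row=3, col=3) -> (row=2, col=3) -> (row=1, col=3) -> (row=1, col=4)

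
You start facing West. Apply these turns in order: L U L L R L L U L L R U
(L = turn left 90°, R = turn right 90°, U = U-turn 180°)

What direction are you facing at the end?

Answer: Final heading: North

Derivation:
Start: West
  L (left (90° counter-clockwise)) -> South
  U (U-turn (180°)) -> North
  L (left (90° counter-clockwise)) -> West
  L (left (90° counter-clockwise)) -> South
  R (right (90° clockwise)) -> West
  L (left (90° counter-clockwise)) -> South
  L (left (90° counter-clockwise)) -> East
  U (U-turn (180°)) -> West
  L (left (90° counter-clockwise)) -> South
  L (left (90° counter-clockwise)) -> East
  R (right (90° clockwise)) -> South
  U (U-turn (180°)) -> North
Final: North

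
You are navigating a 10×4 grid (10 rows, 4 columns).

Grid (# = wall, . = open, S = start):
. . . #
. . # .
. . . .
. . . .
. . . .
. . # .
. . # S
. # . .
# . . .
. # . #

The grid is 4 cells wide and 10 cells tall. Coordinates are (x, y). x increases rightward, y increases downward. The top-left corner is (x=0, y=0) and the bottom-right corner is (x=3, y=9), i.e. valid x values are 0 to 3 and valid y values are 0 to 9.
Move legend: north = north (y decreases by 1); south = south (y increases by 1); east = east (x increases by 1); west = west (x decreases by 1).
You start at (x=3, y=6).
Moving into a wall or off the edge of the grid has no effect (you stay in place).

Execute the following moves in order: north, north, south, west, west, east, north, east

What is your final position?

Answer: Final position: (x=3, y=4)

Derivation:
Start: (x=3, y=6)
  north (north): (x=3, y=6) -> (x=3, y=5)
  north (north): (x=3, y=5) -> (x=3, y=4)
  south (south): (x=3, y=4) -> (x=3, y=5)
  west (west): blocked, stay at (x=3, y=5)
  west (west): blocked, stay at (x=3, y=5)
  east (east): blocked, stay at (x=3, y=5)
  north (north): (x=3, y=5) -> (x=3, y=4)
  east (east): blocked, stay at (x=3, y=4)
Final: (x=3, y=4)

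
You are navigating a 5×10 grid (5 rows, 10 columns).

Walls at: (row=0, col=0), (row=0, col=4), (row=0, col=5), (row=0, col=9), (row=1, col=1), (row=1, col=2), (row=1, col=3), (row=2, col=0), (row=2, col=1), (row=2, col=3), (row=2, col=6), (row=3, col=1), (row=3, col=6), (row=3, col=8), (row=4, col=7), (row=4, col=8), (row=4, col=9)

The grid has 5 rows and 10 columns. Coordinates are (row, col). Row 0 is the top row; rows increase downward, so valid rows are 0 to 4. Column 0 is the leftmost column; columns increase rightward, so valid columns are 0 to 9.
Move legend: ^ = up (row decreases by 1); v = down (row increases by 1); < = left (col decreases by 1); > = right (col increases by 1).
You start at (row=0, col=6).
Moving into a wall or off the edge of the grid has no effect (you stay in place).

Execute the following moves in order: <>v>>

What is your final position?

Start: (row=0, col=6)
  < (left): blocked, stay at (row=0, col=6)
  > (right): (row=0, col=6) -> (row=0, col=7)
  v (down): (row=0, col=7) -> (row=1, col=7)
  > (right): (row=1, col=7) -> (row=1, col=8)
  > (right): (row=1, col=8) -> (row=1, col=9)
Final: (row=1, col=9)

Answer: Final position: (row=1, col=9)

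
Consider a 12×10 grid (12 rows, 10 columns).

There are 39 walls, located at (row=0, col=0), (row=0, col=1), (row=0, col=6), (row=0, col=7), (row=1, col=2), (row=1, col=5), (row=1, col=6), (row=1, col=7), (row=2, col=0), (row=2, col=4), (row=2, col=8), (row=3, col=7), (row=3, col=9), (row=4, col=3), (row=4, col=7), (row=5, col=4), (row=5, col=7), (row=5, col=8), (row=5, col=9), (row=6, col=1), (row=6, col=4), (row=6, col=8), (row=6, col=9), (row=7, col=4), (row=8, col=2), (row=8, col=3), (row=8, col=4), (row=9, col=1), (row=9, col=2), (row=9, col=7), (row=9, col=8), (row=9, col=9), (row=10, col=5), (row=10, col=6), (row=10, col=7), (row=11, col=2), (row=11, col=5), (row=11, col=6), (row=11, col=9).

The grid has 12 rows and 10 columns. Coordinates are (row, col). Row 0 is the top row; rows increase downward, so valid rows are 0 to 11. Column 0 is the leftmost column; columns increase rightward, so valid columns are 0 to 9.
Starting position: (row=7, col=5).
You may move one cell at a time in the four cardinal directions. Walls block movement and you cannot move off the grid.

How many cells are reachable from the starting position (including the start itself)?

Answer: Reachable cells: 69

Derivation:
BFS flood-fill from (row=7, col=5):
  Distance 0: (row=7, col=5)
  Distance 1: (row=6, col=5), (row=7, col=6), (row=8, col=5)
  Distance 2: (row=5, col=5), (row=6, col=6), (row=7, col=7), (row=8, col=6), (row=9, col=5)
  Distance 3: (row=4, col=5), (row=5, col=6), (row=6, col=7), (row=7, col=8), (row=8, col=7), (row=9, col=4), (row=9, col=6)
  Distance 4: (row=3, col=5), (row=4, col=4), (row=4, col=6), (row=7, col=9), (row=8, col=8), (row=9, col=3), (row=10, col=4)
  Distance 5: (row=2, col=5), (row=3, col=4), (row=3, col=6), (row=8, col=9), (row=10, col=3), (row=11, col=4)
  Distance 6: (row=2, col=6), (row=3, col=3), (row=10, col=2), (row=11, col=3)
  Distance 7: (row=2, col=3), (row=2, col=7), (row=3, col=2), (row=10, col=1)
  Distance 8: (row=1, col=3), (row=2, col=2), (row=3, col=1), (row=4, col=2), (row=10, col=0), (row=11, col=1)
  Distance 9: (row=0, col=3), (row=1, col=4), (row=2, col=1), (row=3, col=0), (row=4, col=1), (row=5, col=2), (row=9, col=0), (row=11, col=0)
  Distance 10: (row=0, col=2), (row=0, col=4), (row=1, col=1), (row=4, col=0), (row=5, col=1), (row=5, col=3), (row=6, col=2), (row=8, col=0)
  Distance 11: (row=0, col=5), (row=1, col=0), (row=5, col=0), (row=6, col=3), (row=7, col=0), (row=7, col=2), (row=8, col=1)
  Distance 12: (row=6, col=0), (row=7, col=1), (row=7, col=3)
Total reachable: 69 (grid has 81 open cells total)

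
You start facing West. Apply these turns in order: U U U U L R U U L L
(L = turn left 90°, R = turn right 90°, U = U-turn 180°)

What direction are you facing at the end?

Answer: Final heading: East

Derivation:
Start: West
  U (U-turn (180°)) -> East
  U (U-turn (180°)) -> West
  U (U-turn (180°)) -> East
  U (U-turn (180°)) -> West
  L (left (90° counter-clockwise)) -> South
  R (right (90° clockwise)) -> West
  U (U-turn (180°)) -> East
  U (U-turn (180°)) -> West
  L (left (90° counter-clockwise)) -> South
  L (left (90° counter-clockwise)) -> East
Final: East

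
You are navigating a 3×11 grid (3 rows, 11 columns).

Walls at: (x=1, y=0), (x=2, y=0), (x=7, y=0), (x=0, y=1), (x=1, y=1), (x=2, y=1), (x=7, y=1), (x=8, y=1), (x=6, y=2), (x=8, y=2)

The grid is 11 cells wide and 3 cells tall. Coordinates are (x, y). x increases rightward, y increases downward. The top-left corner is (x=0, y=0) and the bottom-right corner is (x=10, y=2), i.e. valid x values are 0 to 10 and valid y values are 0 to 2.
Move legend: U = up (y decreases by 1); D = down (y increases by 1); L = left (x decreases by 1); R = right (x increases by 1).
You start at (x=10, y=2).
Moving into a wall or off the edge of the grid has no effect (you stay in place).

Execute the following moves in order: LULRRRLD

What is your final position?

Answer: Final position: (x=9, y=2)

Derivation:
Start: (x=10, y=2)
  L (left): (x=10, y=2) -> (x=9, y=2)
  U (up): (x=9, y=2) -> (x=9, y=1)
  L (left): blocked, stay at (x=9, y=1)
  R (right): (x=9, y=1) -> (x=10, y=1)
  R (right): blocked, stay at (x=10, y=1)
  R (right): blocked, stay at (x=10, y=1)
  L (left): (x=10, y=1) -> (x=9, y=1)
  D (down): (x=9, y=1) -> (x=9, y=2)
Final: (x=9, y=2)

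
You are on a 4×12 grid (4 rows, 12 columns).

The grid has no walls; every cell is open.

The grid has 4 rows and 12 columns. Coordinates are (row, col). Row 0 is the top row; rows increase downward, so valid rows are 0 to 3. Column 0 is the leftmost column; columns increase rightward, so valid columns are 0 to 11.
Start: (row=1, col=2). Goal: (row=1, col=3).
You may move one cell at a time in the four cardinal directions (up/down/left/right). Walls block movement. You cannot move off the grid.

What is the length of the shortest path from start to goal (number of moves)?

BFS from (row=1, col=2) until reaching (row=1, col=3):
  Distance 0: (row=1, col=2)
  Distance 1: (row=0, col=2), (row=1, col=1), (row=1, col=3), (row=2, col=2)  <- goal reached here
One shortest path (1 moves): (row=1, col=2) -> (row=1, col=3)

Answer: Shortest path length: 1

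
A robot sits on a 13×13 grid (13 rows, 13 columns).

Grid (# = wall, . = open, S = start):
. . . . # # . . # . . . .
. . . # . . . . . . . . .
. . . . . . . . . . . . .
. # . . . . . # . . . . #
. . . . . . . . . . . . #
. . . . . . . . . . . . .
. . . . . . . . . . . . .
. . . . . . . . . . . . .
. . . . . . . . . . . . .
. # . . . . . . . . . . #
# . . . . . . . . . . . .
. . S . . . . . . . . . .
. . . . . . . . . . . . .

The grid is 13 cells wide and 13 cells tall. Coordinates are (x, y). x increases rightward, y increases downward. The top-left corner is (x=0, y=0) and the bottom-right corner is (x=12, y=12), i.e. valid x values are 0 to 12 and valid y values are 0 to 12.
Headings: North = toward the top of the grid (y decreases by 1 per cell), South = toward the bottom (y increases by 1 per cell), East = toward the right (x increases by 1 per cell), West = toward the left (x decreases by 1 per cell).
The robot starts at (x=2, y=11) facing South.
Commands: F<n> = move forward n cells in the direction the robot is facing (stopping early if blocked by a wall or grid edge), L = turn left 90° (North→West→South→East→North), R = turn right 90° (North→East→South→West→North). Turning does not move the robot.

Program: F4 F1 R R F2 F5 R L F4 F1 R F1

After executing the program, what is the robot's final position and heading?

Answer: Final position: (x=3, y=0), facing East

Derivation:
Start: (x=2, y=11), facing South
  F4: move forward 1/4 (blocked), now at (x=2, y=12)
  F1: move forward 0/1 (blocked), now at (x=2, y=12)
  R: turn right, now facing West
  R: turn right, now facing North
  F2: move forward 2, now at (x=2, y=10)
  F5: move forward 5, now at (x=2, y=5)
  R: turn right, now facing East
  L: turn left, now facing North
  F4: move forward 4, now at (x=2, y=1)
  F1: move forward 1, now at (x=2, y=0)
  R: turn right, now facing East
  F1: move forward 1, now at (x=3, y=0)
Final: (x=3, y=0), facing East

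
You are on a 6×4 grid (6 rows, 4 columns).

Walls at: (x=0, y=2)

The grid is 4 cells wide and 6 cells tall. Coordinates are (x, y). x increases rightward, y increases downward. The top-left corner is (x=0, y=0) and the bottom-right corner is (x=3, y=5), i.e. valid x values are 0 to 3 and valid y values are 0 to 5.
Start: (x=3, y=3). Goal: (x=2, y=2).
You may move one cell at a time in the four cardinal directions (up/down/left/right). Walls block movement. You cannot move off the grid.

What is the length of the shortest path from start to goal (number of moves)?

Answer: Shortest path length: 2

Derivation:
BFS from (x=3, y=3) until reaching (x=2, y=2):
  Distance 0: (x=3, y=3)
  Distance 1: (x=3, y=2), (x=2, y=3), (x=3, y=4)
  Distance 2: (x=3, y=1), (x=2, y=2), (x=1, y=3), (x=2, y=4), (x=3, y=5)  <- goal reached here
One shortest path (2 moves): (x=3, y=3) -> (x=2, y=3) -> (x=2, y=2)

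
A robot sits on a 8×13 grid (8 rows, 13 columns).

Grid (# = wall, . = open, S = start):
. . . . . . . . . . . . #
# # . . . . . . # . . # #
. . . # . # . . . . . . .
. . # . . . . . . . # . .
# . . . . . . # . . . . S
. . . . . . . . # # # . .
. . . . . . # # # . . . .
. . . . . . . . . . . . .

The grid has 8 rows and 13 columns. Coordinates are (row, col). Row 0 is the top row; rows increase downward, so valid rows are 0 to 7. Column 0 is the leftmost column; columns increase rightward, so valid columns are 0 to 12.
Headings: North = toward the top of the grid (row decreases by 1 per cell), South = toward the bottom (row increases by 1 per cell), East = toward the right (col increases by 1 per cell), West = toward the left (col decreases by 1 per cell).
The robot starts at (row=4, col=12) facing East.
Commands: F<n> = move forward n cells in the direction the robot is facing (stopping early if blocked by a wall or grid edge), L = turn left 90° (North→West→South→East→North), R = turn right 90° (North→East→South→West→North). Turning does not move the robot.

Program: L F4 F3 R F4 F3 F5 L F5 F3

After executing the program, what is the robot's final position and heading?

Answer: Final position: (row=2, col=12), facing North

Derivation:
Start: (row=4, col=12), facing East
  L: turn left, now facing North
  F4: move forward 2/4 (blocked), now at (row=2, col=12)
  F3: move forward 0/3 (blocked), now at (row=2, col=12)
  R: turn right, now facing East
  F4: move forward 0/4 (blocked), now at (row=2, col=12)
  F3: move forward 0/3 (blocked), now at (row=2, col=12)
  F5: move forward 0/5 (blocked), now at (row=2, col=12)
  L: turn left, now facing North
  F5: move forward 0/5 (blocked), now at (row=2, col=12)
  F3: move forward 0/3 (blocked), now at (row=2, col=12)
Final: (row=2, col=12), facing North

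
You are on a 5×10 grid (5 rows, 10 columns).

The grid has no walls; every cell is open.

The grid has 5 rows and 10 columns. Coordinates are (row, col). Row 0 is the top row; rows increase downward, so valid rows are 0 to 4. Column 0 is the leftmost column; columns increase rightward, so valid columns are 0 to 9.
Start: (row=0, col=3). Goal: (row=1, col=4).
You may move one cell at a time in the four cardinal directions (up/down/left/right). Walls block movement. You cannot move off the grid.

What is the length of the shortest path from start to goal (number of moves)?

Answer: Shortest path length: 2

Derivation:
BFS from (row=0, col=3) until reaching (row=1, col=4):
  Distance 0: (row=0, col=3)
  Distance 1: (row=0, col=2), (row=0, col=4), (row=1, col=3)
  Distance 2: (row=0, col=1), (row=0, col=5), (row=1, col=2), (row=1, col=4), (row=2, col=3)  <- goal reached here
One shortest path (2 moves): (row=0, col=3) -> (row=0, col=4) -> (row=1, col=4)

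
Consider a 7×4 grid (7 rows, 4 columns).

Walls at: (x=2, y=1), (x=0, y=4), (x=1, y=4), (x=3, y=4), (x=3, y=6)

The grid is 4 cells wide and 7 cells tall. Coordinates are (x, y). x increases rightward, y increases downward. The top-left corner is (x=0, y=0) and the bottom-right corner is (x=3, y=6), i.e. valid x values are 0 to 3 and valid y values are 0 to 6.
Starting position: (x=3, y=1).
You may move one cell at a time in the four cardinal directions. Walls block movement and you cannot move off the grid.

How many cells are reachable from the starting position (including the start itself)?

Answer: Reachable cells: 23

Derivation:
BFS flood-fill from (x=3, y=1):
  Distance 0: (x=3, y=1)
  Distance 1: (x=3, y=0), (x=3, y=2)
  Distance 2: (x=2, y=0), (x=2, y=2), (x=3, y=3)
  Distance 3: (x=1, y=0), (x=1, y=2), (x=2, y=3)
  Distance 4: (x=0, y=0), (x=1, y=1), (x=0, y=2), (x=1, y=3), (x=2, y=4)
  Distance 5: (x=0, y=1), (x=0, y=3), (x=2, y=5)
  Distance 6: (x=1, y=5), (x=3, y=5), (x=2, y=6)
  Distance 7: (x=0, y=5), (x=1, y=6)
  Distance 8: (x=0, y=6)
Total reachable: 23 (grid has 23 open cells total)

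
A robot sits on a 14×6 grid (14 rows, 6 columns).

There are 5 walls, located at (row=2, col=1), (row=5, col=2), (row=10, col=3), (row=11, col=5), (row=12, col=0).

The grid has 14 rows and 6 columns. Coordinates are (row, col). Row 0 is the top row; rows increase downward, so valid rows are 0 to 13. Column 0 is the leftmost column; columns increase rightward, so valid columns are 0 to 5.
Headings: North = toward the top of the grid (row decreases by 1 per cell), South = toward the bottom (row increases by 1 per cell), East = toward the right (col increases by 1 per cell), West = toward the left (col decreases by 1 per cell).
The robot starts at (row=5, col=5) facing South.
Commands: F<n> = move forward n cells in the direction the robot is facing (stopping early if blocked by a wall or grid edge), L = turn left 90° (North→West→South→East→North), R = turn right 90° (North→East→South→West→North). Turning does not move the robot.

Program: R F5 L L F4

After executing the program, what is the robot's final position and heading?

Start: (row=5, col=5), facing South
  R: turn right, now facing West
  F5: move forward 2/5 (blocked), now at (row=5, col=3)
  L: turn left, now facing South
  L: turn left, now facing East
  F4: move forward 2/4 (blocked), now at (row=5, col=5)
Final: (row=5, col=5), facing East

Answer: Final position: (row=5, col=5), facing East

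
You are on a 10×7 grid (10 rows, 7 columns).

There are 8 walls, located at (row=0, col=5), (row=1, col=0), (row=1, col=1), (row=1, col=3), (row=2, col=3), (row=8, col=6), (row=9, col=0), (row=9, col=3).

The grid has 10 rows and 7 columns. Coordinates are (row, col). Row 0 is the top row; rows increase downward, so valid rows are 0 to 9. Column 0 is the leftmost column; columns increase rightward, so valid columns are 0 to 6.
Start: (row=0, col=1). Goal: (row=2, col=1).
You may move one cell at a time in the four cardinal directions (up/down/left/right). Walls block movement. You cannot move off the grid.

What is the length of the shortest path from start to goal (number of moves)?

Answer: Shortest path length: 4

Derivation:
BFS from (row=0, col=1) until reaching (row=2, col=1):
  Distance 0: (row=0, col=1)
  Distance 1: (row=0, col=0), (row=0, col=2)
  Distance 2: (row=0, col=3), (row=1, col=2)
  Distance 3: (row=0, col=4), (row=2, col=2)
  Distance 4: (row=1, col=4), (row=2, col=1), (row=3, col=2)  <- goal reached here
One shortest path (4 moves): (row=0, col=1) -> (row=0, col=2) -> (row=1, col=2) -> (row=2, col=2) -> (row=2, col=1)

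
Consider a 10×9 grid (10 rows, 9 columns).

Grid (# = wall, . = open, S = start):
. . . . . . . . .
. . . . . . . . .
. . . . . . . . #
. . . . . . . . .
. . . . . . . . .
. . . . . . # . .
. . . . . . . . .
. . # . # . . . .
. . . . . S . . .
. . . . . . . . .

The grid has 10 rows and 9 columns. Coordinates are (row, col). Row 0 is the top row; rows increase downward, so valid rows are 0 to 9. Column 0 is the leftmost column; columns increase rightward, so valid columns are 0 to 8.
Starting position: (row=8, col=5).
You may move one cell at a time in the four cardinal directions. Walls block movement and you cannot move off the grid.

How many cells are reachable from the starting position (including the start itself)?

Answer: Reachable cells: 86

Derivation:
BFS flood-fill from (row=8, col=5):
  Distance 0: (row=8, col=5)
  Distance 1: (row=7, col=5), (row=8, col=4), (row=8, col=6), (row=9, col=5)
  Distance 2: (row=6, col=5), (row=7, col=6), (row=8, col=3), (row=8, col=7), (row=9, col=4), (row=9, col=6)
  Distance 3: (row=5, col=5), (row=6, col=4), (row=6, col=6), (row=7, col=3), (row=7, col=7), (row=8, col=2), (row=8, col=8), (row=9, col=3), (row=9, col=7)
  Distance 4: (row=4, col=5), (row=5, col=4), (row=6, col=3), (row=6, col=7), (row=7, col=8), (row=8, col=1), (row=9, col=2), (row=9, col=8)
  Distance 5: (row=3, col=5), (row=4, col=4), (row=4, col=6), (row=5, col=3), (row=5, col=7), (row=6, col=2), (row=6, col=8), (row=7, col=1), (row=8, col=0), (row=9, col=1)
  Distance 6: (row=2, col=5), (row=3, col=4), (row=3, col=6), (row=4, col=3), (row=4, col=7), (row=5, col=2), (row=5, col=8), (row=6, col=1), (row=7, col=0), (row=9, col=0)
  Distance 7: (row=1, col=5), (row=2, col=4), (row=2, col=6), (row=3, col=3), (row=3, col=7), (row=4, col=2), (row=4, col=8), (row=5, col=1), (row=6, col=0)
  Distance 8: (row=0, col=5), (row=1, col=4), (row=1, col=6), (row=2, col=3), (row=2, col=7), (row=3, col=2), (row=3, col=8), (row=4, col=1), (row=5, col=0)
  Distance 9: (row=0, col=4), (row=0, col=6), (row=1, col=3), (row=1, col=7), (row=2, col=2), (row=3, col=1), (row=4, col=0)
  Distance 10: (row=0, col=3), (row=0, col=7), (row=1, col=2), (row=1, col=8), (row=2, col=1), (row=3, col=0)
  Distance 11: (row=0, col=2), (row=0, col=8), (row=1, col=1), (row=2, col=0)
  Distance 12: (row=0, col=1), (row=1, col=0)
  Distance 13: (row=0, col=0)
Total reachable: 86 (grid has 86 open cells total)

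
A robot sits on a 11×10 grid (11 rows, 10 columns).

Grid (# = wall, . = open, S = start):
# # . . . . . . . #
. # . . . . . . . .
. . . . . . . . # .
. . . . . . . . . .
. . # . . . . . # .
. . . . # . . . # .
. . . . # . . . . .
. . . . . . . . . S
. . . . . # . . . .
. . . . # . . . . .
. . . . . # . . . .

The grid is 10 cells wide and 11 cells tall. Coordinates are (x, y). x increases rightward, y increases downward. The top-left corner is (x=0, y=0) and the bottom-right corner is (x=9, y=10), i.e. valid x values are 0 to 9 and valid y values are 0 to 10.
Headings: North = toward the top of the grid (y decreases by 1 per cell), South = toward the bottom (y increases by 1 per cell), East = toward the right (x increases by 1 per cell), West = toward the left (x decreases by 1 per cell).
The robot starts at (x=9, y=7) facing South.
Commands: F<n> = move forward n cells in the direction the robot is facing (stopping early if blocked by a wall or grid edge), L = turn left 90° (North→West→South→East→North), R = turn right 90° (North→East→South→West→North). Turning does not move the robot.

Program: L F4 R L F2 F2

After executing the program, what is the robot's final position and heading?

Start: (x=9, y=7), facing South
  L: turn left, now facing East
  F4: move forward 0/4 (blocked), now at (x=9, y=7)
  R: turn right, now facing South
  L: turn left, now facing East
  F2: move forward 0/2 (blocked), now at (x=9, y=7)
  F2: move forward 0/2 (blocked), now at (x=9, y=7)
Final: (x=9, y=7), facing East

Answer: Final position: (x=9, y=7), facing East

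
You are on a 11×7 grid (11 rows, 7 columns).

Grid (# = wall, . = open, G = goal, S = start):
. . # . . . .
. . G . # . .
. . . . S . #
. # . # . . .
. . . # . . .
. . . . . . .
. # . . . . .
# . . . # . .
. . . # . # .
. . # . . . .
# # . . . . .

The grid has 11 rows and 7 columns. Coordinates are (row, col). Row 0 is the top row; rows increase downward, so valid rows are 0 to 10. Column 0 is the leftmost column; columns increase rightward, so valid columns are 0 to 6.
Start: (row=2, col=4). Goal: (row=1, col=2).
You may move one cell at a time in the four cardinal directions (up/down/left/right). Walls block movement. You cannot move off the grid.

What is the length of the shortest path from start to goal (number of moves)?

Answer: Shortest path length: 3

Derivation:
BFS from (row=2, col=4) until reaching (row=1, col=2):
  Distance 0: (row=2, col=4)
  Distance 1: (row=2, col=3), (row=2, col=5), (row=3, col=4)
  Distance 2: (row=1, col=3), (row=1, col=5), (row=2, col=2), (row=3, col=5), (row=4, col=4)
  Distance 3: (row=0, col=3), (row=0, col=5), (row=1, col=2), (row=1, col=6), (row=2, col=1), (row=3, col=2), (row=3, col=6), (row=4, col=5), (row=5, col=4)  <- goal reached here
One shortest path (3 moves): (row=2, col=4) -> (row=2, col=3) -> (row=2, col=2) -> (row=1, col=2)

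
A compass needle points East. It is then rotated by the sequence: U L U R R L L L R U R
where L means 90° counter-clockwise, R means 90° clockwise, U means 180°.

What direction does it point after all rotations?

Answer: Final heading: West

Derivation:
Start: East
  U (U-turn (180°)) -> West
  L (left (90° counter-clockwise)) -> South
  U (U-turn (180°)) -> North
  R (right (90° clockwise)) -> East
  R (right (90° clockwise)) -> South
  L (left (90° counter-clockwise)) -> East
  L (left (90° counter-clockwise)) -> North
  L (left (90° counter-clockwise)) -> West
  R (right (90° clockwise)) -> North
  U (U-turn (180°)) -> South
  R (right (90° clockwise)) -> West
Final: West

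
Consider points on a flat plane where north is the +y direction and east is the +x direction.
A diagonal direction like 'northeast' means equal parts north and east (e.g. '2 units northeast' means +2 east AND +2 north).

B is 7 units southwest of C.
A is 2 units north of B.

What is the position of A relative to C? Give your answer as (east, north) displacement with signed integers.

Place C at the origin (east=0, north=0).
  B is 7 units southwest of C: delta (east=-7, north=-7); B at (east=-7, north=-7).
  A is 2 units north of B: delta (east=+0, north=+2); A at (east=-7, north=-5).
Therefore A relative to C: (east=-7, north=-5).

Answer: A is at (east=-7, north=-5) relative to C.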